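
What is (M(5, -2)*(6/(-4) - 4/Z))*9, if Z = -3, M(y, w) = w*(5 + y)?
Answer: 30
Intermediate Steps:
(M(5, -2)*(6/(-4) - 4/Z))*9 = ((-2*(5 + 5))*(6/(-4) - 4/(-3)))*9 = ((-2*10)*(6*(-1/4) - 4*(-1/3)))*9 = -20*(-3/2 + 4/3)*9 = -20*(-1/6)*9 = (10/3)*9 = 30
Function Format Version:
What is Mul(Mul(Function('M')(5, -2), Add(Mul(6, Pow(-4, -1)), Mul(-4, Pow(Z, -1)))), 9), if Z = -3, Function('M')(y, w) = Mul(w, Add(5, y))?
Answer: 30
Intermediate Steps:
Mul(Mul(Function('M')(5, -2), Add(Mul(6, Pow(-4, -1)), Mul(-4, Pow(Z, -1)))), 9) = Mul(Mul(Mul(-2, Add(5, 5)), Add(Mul(6, Pow(-4, -1)), Mul(-4, Pow(-3, -1)))), 9) = Mul(Mul(Mul(-2, 10), Add(Mul(6, Rational(-1, 4)), Mul(-4, Rational(-1, 3)))), 9) = Mul(Mul(-20, Add(Rational(-3, 2), Rational(4, 3))), 9) = Mul(Mul(-20, Rational(-1, 6)), 9) = Mul(Rational(10, 3), 9) = 30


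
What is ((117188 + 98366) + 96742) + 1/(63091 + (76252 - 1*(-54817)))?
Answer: 60635391361/194160 ≈ 3.1230e+5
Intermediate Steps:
((117188 + 98366) + 96742) + 1/(63091 + (76252 - 1*(-54817))) = (215554 + 96742) + 1/(63091 + (76252 + 54817)) = 312296 + 1/(63091 + 131069) = 312296 + 1/194160 = 60635391361/194160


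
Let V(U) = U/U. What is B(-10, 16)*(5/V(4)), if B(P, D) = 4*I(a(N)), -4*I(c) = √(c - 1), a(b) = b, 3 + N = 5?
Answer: -5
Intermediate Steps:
N = 2 (N = -3 + 5 = 2)
I(c) = -√(-1 + c)/4 (I(c) = -√(c - 1)/4 = -√(-1 + c)/4)
B(P, D) = -1 (B(P, D) = 4*(-√(-1 + 2)/4) = 4*(-√1/4) = 4*(-¼*1) = 4*(-¼) = -1)
V(U) = 1
B(-10, 16)*(5/V(4)) = -5/1 = -5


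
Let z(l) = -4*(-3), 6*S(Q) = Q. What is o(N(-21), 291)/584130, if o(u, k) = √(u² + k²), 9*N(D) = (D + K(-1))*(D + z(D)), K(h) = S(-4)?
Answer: √766354/1752390 ≈ 0.00049956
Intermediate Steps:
S(Q) = Q/6
K(h) = -⅔ (K(h) = (⅙)*(-4) = -⅔)
z(l) = 12
N(D) = (12 + D)*(-⅔ + D)/9 (N(D) = ((D - ⅔)*(D + 12))/9 = ((-⅔ + D)*(12 + D))/9 = ((12 + D)*(-⅔ + D))/9 = (12 + D)*(-⅔ + D)/9)
o(u, k) = √(k² + u²)
o(N(-21), 291)/584130 = √(291² + (-8/9 + (⅑)*(-21)² + (34/27)*(-21))²)/584130 = √(84681 + (-8/9 + (⅑)*441 - 238/9)²)*(1/584130) = √(84681 + (-8/9 + 49 - 238/9)²)*(1/584130) = √(84681 + (65/3)²)*(1/584130) = √(84681 + 4225/9)*(1/584130) = √(766354/9)*(1/584130) = (√766354/3)*(1/584130) = √766354/1752390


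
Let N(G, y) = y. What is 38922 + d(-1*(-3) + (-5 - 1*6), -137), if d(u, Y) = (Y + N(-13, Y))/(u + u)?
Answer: 311513/8 ≈ 38939.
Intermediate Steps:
d(u, Y) = Y/u (d(u, Y) = (Y + Y)/(u + u) = (2*Y)/((2*u)) = (2*Y)*(1/(2*u)) = Y/u)
38922 + d(-1*(-3) + (-5 - 1*6), -137) = 38922 - 137/(-1*(-3) + (-5 - 1*6)) = 38922 - 137/(3 + (-5 - 6)) = 38922 - 137/(3 - 11) = 38922 - 137/(-8) = 38922 - 137*(-⅛) = 38922 + 137/8 = 311513/8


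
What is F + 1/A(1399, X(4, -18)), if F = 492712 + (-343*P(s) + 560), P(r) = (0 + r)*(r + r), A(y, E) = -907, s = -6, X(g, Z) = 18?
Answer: 424998431/907 ≈ 4.6858e+5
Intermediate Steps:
P(r) = 2*r² (P(r) = r*(2*r) = 2*r²)
F = 468576 (F = 492712 + (-686*(-6)² + 560) = 492712 + (-686*36 + 560) = 492712 + (-343*72 + 560) = 492712 + (-24696 + 560) = 492712 - 24136 = 468576)
F + 1/A(1399, X(4, -18)) = 468576 + 1/(-907) = 468576 - 1/907 = 424998431/907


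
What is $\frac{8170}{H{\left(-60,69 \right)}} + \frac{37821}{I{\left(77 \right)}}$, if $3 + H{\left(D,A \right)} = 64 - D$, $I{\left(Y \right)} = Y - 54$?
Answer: $\frac{4764251}{2783} \approx 1711.9$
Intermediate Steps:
$I{\left(Y \right)} = -54 + Y$
$H{\left(D,A \right)} = 61 - D$ ($H{\left(D,A \right)} = -3 - \left(-64 + D\right) = 61 - D$)
$\frac{8170}{H{\left(-60,69 \right)}} + \frac{37821}{I{\left(77 \right)}} = \frac{8170}{61 - -60} + \frac{37821}{-54 + 77} = \frac{8170}{61 + 60} + \frac{37821}{23} = \frac{8170}{121} + 37821 \cdot \frac{1}{23} = 8170 \cdot \frac{1}{121} + \frac{37821}{23} = \frac{8170}{121} + \frac{37821}{23} = \frac{4764251}{2783}$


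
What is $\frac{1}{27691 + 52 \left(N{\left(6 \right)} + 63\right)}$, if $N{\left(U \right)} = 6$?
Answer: $\frac{1}{31279} \approx 3.197 \cdot 10^{-5}$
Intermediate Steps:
$\frac{1}{27691 + 52 \left(N{\left(6 \right)} + 63\right)} = \frac{1}{27691 + 52 \left(6 + 63\right)} = \frac{1}{27691 + 52 \cdot 69} = \frac{1}{27691 + 3588} = \frac{1}{31279}$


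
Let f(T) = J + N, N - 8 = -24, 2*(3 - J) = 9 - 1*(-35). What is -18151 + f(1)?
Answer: -18186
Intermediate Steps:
J = -19 (J = 3 - (9 - 1*(-35))/2 = 3 - (9 + 35)/2 = 3 - 1/2*44 = 3 - 22 = -19)
N = -16 (N = 8 - 24 = -16)
f(T) = -35 (f(T) = -19 - 16 = -35)
-18151 + f(1) = -18151 - 35 = -18186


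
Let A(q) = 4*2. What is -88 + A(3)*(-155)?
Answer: -1328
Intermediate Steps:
A(q) = 8
-88 + A(3)*(-155) = -88 + 8*(-155) = -88 - 1240 = -1328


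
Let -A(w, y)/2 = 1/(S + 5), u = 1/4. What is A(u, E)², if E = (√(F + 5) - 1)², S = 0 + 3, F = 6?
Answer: 1/16 ≈ 0.062500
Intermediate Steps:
S = 3
u = ¼ (u = 1*(¼) = ¼ ≈ 0.25000)
E = (-1 + √11)² (E = (√(6 + 5) - 1)² = (√11 - 1)² = (-1 + √11)² ≈ 5.3668)
A(w, y) = -¼ (A(w, y) = -2/(3 + 5) = -2/8 = -2*⅛ = -¼)
A(u, E)² = (-¼)² = 1/16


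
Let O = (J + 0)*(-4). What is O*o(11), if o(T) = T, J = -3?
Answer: 132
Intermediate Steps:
O = 12 (O = (-3 + 0)*(-4) = -3*(-4) = 12)
O*o(11) = 12*11 = 132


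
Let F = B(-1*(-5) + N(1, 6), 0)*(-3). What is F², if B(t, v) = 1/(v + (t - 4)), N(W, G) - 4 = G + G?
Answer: 9/289 ≈ 0.031142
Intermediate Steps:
N(W, G) = 4 + 2*G (N(W, G) = 4 + (G + G) = 4 + 2*G)
B(t, v) = 1/(-4 + t + v) (B(t, v) = 1/(v + (-4 + t)) = 1/(-4 + t + v))
F = -3/17 (F = -3/(-4 + (-1*(-5) + (4 + 2*6)) + 0) = -3/(-4 + (5 + (4 + 12)) + 0) = -3/(-4 + (5 + 16) + 0) = -3/(-4 + 21 + 0) = -3/17 ≈ -0.17647)
F² = (-3/17)² = 9/289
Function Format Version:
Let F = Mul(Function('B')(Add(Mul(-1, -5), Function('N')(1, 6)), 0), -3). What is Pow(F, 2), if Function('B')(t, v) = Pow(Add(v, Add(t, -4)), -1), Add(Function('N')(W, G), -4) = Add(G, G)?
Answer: Rational(9, 289) ≈ 0.031142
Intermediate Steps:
Function('N')(W, G) = Add(4, Mul(2, G)) (Function('N')(W, G) = Add(4, Add(G, G)) = Add(4, Mul(2, G)))
Function('B')(t, v) = Pow(Add(-4, t, v), -1) (Function('B')(t, v) = Pow(Add(v, Add(-4, t)), -1) = Pow(Add(-4, t, v), -1))
F = Rational(-3, 17) (F = Mul(Pow(Add(-4, Add(Mul(-1, -5), Add(4, Mul(2, 6))), 0), -1), -3) = Mul(Pow(Add(-4, Add(5, Add(4, 12)), 0), -1), -3) = Mul(Pow(Add(-4, Add(5, 16), 0), -1), -3) = Mul(Pow(Add(-4, 21, 0), -1), -3) = Mul(Pow(17, -1), -3) = Mul(Rational(1, 17), -3) = Rational(-3, 17) ≈ -0.17647)
Pow(F, 2) = Pow(Rational(-3, 17), 2) = Rational(9, 289)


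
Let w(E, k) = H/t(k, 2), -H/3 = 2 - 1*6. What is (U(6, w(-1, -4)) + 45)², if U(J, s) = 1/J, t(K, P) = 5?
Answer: 73441/36 ≈ 2040.0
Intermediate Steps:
H = 12 (H = -3*(2 - 1*6) = -3*(2 - 6) = -3*(-4) = 12)
w(E, k) = 12/5
(U(6, w(-1, -4)) + 45)² = (1/6 + 45)² = (⅙ + 45)² = (271/6)² = 73441/36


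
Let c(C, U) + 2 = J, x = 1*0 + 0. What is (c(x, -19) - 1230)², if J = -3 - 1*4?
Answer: 1535121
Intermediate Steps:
x = 0 (x = 0 + 0 = 0)
J = -7 (J = -3 - 4 = -7)
c(C, U) = -9 (c(C, U) = -2 - 7 = -9)
(c(x, -19) - 1230)² = (-9 - 1230)² = (-1239)² = 1535121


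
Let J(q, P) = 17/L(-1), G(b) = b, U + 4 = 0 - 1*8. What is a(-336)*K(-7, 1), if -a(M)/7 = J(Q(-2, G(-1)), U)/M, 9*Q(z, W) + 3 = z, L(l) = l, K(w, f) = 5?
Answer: -85/48 ≈ -1.7708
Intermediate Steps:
U = -12 (U = -4 + (0 - 1*8) = -4 + (0 - 8) = -4 - 8 = -12)
Q(z, W) = -⅓ + z/9
J(q, P) = -17 (J(q, P) = 17/(-1) = 17*(-1) = -17)
a(M) = 119/M (a(M) = -(-119)/M = 119/M)
a(-336)*K(-7, 1) = (119/(-336))*5 = (119*(-1/336))*5 = -17/48*5 = -85/48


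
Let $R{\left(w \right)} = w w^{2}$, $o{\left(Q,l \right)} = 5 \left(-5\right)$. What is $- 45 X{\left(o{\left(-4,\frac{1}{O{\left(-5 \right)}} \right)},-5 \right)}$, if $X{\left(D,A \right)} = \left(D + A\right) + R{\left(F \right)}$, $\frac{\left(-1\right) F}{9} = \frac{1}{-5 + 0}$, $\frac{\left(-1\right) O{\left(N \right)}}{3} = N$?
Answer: $\frac{27189}{25} \approx 1087.6$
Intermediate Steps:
$O{\left(N \right)} = - 3 N$
$o{\left(Q,l \right)} = -25$
$F = \frac{9}{5}$ ($F = - \frac{9}{-5 + 0} = - \frac{9}{-5} = \left(-9\right) \left(- \frac{1}{5}\right) = \frac{9}{5} \approx 1.8$)
$R{\left(w \right)} = w^{3}$
$X{\left(D,A \right)} = \frac{729}{125} + A + D$ ($X{\left(D,A \right)} = \left(D + A\right) + \left(\frac{9}{5}\right)^{3} = \left(A + D\right) + \frac{729}{125} = \frac{729}{125} + A + D$)
$- 45 X{\left(o{\left(-4,\frac{1}{O{\left(-5 \right)}} \right)},-5 \right)} = - 45 \left(\frac{729}{125} - 5 - 25\right) = \left(-45\right) \left(- \frac{3021}{125}\right) = \frac{27189}{25}$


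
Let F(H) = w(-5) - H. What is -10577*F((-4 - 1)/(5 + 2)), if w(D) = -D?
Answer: -60440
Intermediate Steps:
F(H) = 5 - H (F(H) = -1*(-5) - H = 5 - H)
-10577*F((-4 - 1)/(5 + 2)) = -10577*(5 - (-4 - 1)/(5 + 2)) = -10577*(5 - (-5)/7) = -10577*(5 - 1*(-5/7)) = -10577*(5 + 5/7) = -10577*40/7 = -60440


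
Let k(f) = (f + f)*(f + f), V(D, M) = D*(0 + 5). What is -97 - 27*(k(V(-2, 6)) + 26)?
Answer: -11599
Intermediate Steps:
V(D, M) = 5*D (V(D, M) = D*5 = 5*D)
k(f) = 4*f² (k(f) = (2*f)*(2*f) = 4*f²)
-97 - 27*(k(V(-2, 6)) + 26) = -97 - 27*(4*(5*(-2))² + 26) = -97 - 27*(4*(-10)² + 26) = -97 - 27*(4*100 + 26) = -97 - 27*(400 + 26) = -97 - 27*426 = -97 - 11502 = -11599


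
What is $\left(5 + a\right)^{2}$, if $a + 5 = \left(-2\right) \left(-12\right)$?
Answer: $576$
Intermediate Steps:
$a = 19$ ($a = -5 - -24 = -5 + 24 = 19$)
$\left(5 + a\right)^{2} = \left(5 + 19\right)^{2} = 24^{2} = 576$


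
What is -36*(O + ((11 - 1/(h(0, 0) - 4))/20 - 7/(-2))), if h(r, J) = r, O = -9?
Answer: 711/4 ≈ 177.75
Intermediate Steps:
-36*(O + ((11 - 1/(h(0, 0) - 4))/20 - 7/(-2))) = -36*(-9 + ((11 - 1/(0 - 4))/20 - 7/(-2))) = -36*(-9 + ((11 - 1/(-4))*(1/20) - 7*(-½))) = -36*(-9 + ((11 - 1*(-¼))*(1/20) + 7/2)) = -36*(-9 + ((11 + ¼)*(1/20) + 7/2)) = -36*(-9 + ((45/4)*(1/20) + 7/2)) = -36*(-9 + (9/16 + 7/2)) = -36*(-9 + 65/16) = -36*(-79/16) = 711/4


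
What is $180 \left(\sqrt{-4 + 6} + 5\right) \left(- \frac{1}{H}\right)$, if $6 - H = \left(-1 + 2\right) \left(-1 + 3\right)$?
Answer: $-225 - 45 \sqrt{2} \approx -288.64$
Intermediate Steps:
$H = 4$ ($H = 6 - \left(-1 + 2\right) \left(-1 + 3\right) = 6 - 1 \cdot 2 = 6 - 2 = 4$)
$180 \left(\sqrt{-4 + 6} + 5\right) \left(- \frac{1}{H}\right) = 180 \left(\sqrt{-4 + 6} + 5\right) \left(- \frac{1}{4}\right) = 180 \left(\sqrt{2} + 5\right) \left(\left(-1\right) \frac{1}{4}\right) = 180 \left(5 + \sqrt{2}\right) \left(- \frac{1}{4}\right) = 180 \left(- \frac{5}{4} - \frac{\sqrt{2}}{4}\right) = -225 - 45 \sqrt{2}$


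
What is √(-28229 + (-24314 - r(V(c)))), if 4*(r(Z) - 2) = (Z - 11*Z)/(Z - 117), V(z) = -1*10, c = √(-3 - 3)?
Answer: I*√847495130/127 ≈ 229.23*I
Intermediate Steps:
c = I*√6 (c = √(-6) = I*√6 ≈ 2.4495*I)
V(z) = -10
r(Z) = 2 - 5*Z/(2*(-117 + Z)) (r(Z) = 2 + ((Z - 11*Z)/(Z - 117))/4 = 2 + ((-10*Z)/(-117 + Z))/4 = 2 + (-10*Z/(-117 + Z))/4 = 2 - 5*Z/(2*(-117 + Z)))
√(-28229 + (-24314 - r(V(c)))) = √(-28229 + (-24314 - (-468 - 1*(-10))/(2*(-117 - 10)))) = √(-28229 + (-24314 - (-468 + 10)/(2*(-127)))) = √(-28229 + (-24314 - (-1)*(-458)/(2*127))) = √(-28229 + (-24314 - 1*229/127)) = √(-28229 + (-24314 - 229/127)) = √(-28229 - 3088107/127) = √(-6673190/127) = I*√847495130/127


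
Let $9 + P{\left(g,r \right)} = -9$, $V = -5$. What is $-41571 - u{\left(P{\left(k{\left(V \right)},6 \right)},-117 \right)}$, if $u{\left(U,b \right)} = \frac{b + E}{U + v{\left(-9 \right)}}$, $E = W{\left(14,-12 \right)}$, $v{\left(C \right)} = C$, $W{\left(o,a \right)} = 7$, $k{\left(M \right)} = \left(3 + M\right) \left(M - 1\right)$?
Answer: $- \frac{1122527}{27} \approx -41575.0$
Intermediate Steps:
$k{\left(M \right)} = \left(-1 + M\right) \left(3 + M\right)$ ($k{\left(M \right)} = \left(3 + M\right) \left(-1 + M\right) = \left(-1 + M\right) \left(3 + M\right)$)
$P{\left(g,r \right)} = -18$ ($P{\left(g,r \right)} = -9 - 9 = -18$)
$E = 7$
$u{\left(U,b \right)} = \frac{7 + b}{-9 + U}$ ($u{\left(U,b \right)} = \frac{b + 7}{U - 9} = \frac{7 + b}{-9 + U}$)
$-41571 - u{\left(P{\left(k{\left(V \right)},6 \right)},-117 \right)} = -41571 - \frac{7 - 117}{-9 - 18} = -41571 - \frac{1}{-27} \left(-110\right) = -41571 - \left(- \frac{1}{27}\right) \left(-110\right) = -41571 - \frac{110}{27} = - \frac{1122527}{27}$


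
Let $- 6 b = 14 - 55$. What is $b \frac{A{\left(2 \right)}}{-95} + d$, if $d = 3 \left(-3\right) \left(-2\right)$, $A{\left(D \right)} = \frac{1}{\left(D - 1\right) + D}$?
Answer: $\frac{30739}{1710} \approx 17.976$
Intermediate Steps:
$A{\left(D \right)} = \frac{1}{-1 + 2 D}$ ($A{\left(D \right)} = \frac{1}{\left(D - 1\right) + D} = \frac{1}{\left(-1 + D\right) + D} = \frac{1}{-1 + 2 D}$)
$d = 18$ ($d = \left(-9\right) \left(-2\right) = 18$)
$b = \frac{41}{6}$ ($b = - \frac{14 - 55}{6} = \left(- \frac{1}{6}\right) \left(-41\right) = \frac{41}{6} \approx 6.8333$)
$b \frac{A{\left(2 \right)}}{-95} + d = \frac{41 \frac{1}{\left(-1 + 2 \cdot 2\right) \left(-95\right)}}{6} + 18 = \frac{41 \frac{1}{-1 + 4} \left(- \frac{1}{95}\right)}{6} + 18 = \frac{41 \cdot \frac{1}{3} \left(- \frac{1}{95}\right)}{6} + 18 = \frac{41}{6} \left(- \frac{1}{285}\right) + 18 = - \frac{41}{1710} + 18 = \frac{30739}{1710}$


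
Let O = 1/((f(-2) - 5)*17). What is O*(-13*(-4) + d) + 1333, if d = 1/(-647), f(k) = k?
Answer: 6035178/4529 ≈ 1332.6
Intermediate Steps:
d = -1/647 ≈ -0.0015456
O = -1/119 (O = 1/((-2 - 5)*17) = 1/(-7*17) = 1/(-119) = -1/119 ≈ -0.0084034)
O*(-13*(-4) + d) + 1333 = -(-13*(-4) - 1/647)/119 + 1333 = -(52 - 1/647)/119 + 1333 = -1/119*33643/647 + 1333 = -1979/4529 + 1333 = 6035178/4529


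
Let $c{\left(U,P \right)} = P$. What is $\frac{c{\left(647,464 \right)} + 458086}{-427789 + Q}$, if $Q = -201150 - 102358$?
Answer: $- \frac{458550}{731297} \approx -0.62704$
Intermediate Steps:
$Q = -303508$ ($Q = -201150 - 102358 = -303508$)
$\frac{c{\left(647,464 \right)} + 458086}{-427789 + Q} = \frac{464 + 458086}{-427789 - 303508} = \frac{458550}{-731297} = 458550 \left(- \frac{1}{731297}\right) = - \frac{458550}{731297}$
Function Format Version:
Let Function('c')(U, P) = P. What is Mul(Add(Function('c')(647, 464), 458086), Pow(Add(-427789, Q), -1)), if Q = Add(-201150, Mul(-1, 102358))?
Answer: Rational(-458550, 731297) ≈ -0.62704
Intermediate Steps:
Q = -303508 (Q = Add(-201150, -102358) = -303508)
Mul(Add(Function('c')(647, 464), 458086), Pow(Add(-427789, Q), -1)) = Mul(Add(464, 458086), Pow(Add(-427789, -303508), -1)) = Mul(458550, Pow(-731297, -1)) = Mul(458550, Rational(-1, 731297)) = Rational(-458550, 731297)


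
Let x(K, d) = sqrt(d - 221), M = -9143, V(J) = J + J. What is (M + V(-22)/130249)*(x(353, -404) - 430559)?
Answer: 512738354387909/130249 - 29771666275*I/130249 ≈ 3.9366e+9 - 2.2858e+5*I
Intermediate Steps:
V(J) = 2*J
x(K, d) = sqrt(-221 + d)
(M + V(-22)/130249)*(x(353, -404) - 430559) = (-9143 + (2*(-22))/130249)*(sqrt(-221 - 404) - 430559) = (-9143 - 44*1/130249)*(sqrt(-625) - 430559) = (-9143 - 44/130249)*(25*I - 430559) = -1190866651*(-430559 + 25*I)/130249 = 512738354387909/130249 - 29771666275*I/130249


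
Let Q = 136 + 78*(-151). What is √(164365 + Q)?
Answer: √152723 ≈ 390.80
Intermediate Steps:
Q = -11642 (Q = 136 - 11778 = -11642)
√(164365 + Q) = √(164365 - 11642) = √152723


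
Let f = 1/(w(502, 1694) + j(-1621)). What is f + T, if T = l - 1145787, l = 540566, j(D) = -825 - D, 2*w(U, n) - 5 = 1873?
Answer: -1050058434/1735 ≈ -6.0522e+5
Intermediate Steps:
w(U, n) = 939 (w(U, n) = 5/2 + (½)*1873 = 5/2 + 1873/2 = 939)
f = 1/1735 (f = 1/(939 + (-825 - 1*(-1621))) = 1/(939 + (-825 + 1621)) = 1/(939 + 796) = 1/1735 ≈ 0.00057637)
T = -605221 (T = 540566 - 1145787 = -605221)
f + T = 1/1735 - 605221 = -1050058434/1735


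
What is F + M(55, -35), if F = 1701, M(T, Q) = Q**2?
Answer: 2926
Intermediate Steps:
F + M(55, -35) = 1701 + (-35)**2 = 1701 + 1225 = 2926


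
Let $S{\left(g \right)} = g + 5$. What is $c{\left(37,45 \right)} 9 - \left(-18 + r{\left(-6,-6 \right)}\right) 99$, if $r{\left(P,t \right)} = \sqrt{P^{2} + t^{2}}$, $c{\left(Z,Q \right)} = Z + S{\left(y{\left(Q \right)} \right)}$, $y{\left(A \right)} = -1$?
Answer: $2151 - 594 \sqrt{2} \approx 1311.0$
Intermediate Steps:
$S{\left(g \right)} = 5 + g$
$c{\left(Z,Q \right)} = 4 + Z$ ($c{\left(Z,Q \right)} = Z + \left(5 - 1\right) = Z + 4 = 4 + Z$)
$c{\left(37,45 \right)} 9 - \left(-18 + r{\left(-6,-6 \right)}\right) 99 = \left(4 + 37\right) 9 - \left(-18 + \sqrt{\left(-6\right)^{2} + \left(-6\right)^{2}}\right) 99 = 41 \cdot 9 - \left(-18 + \sqrt{36 + 36}\right) 99 = 369 - \left(-18 + \sqrt{72}\right) 99 = 369 - \left(-18 + 6 \sqrt{2}\right) 99 = 369 - \left(-1782 + 594 \sqrt{2}\right) = 369 + \left(1782 - 594 \sqrt{2}\right) = 2151 - 594 \sqrt{2}$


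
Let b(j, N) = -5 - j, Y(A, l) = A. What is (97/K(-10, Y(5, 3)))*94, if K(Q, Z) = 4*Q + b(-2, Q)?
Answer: -9118/43 ≈ -212.05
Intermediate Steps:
K(Q, Z) = -3 + 4*Q (K(Q, Z) = 4*Q + (-5 - 1*(-2)) = 4*Q + (-5 + 2) = 4*Q - 3 = -3 + 4*Q)
(97/K(-10, Y(5, 3)))*94 = (97/(-3 + 4*(-10)))*94 = (97/(-3 - 40))*94 = (97/(-43))*94 = (97*(-1/43))*94 = -97/43*94 = -9118/43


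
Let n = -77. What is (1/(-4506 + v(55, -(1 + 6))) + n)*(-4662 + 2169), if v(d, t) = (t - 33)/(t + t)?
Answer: 6051012093/31522 ≈ 1.9196e+5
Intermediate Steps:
v(d, t) = (-33 + t)/(2*t) (v(d, t) = (-33 + t)/((2*t)) = (-33 + t)*(1/(2*t)) = (-33 + t)/(2*t))
(1/(-4506 + v(55, -(1 + 6))) + n)*(-4662 + 2169) = (1/(-4506 + (-33 - (1 + 6))/(2*((-(1 + 6))))) - 77)*(-4662 + 2169) = (1/(-4506 + (-33 - 1*7)/(2*((-1*7)))) - 77)*(-2493) = (1/(-4506 + (½)*(-33 - 7)/(-7)) - 77)*(-2493) = (1/(-4506 + (½)*(-⅐)*(-40)) - 77)*(-2493) = (1/(-4506 + 20/7) - 77)*(-2493) = (1/(-31522/7) - 77)*(-2493) = (-7/31522 - 77)*(-2493) = -2427201/31522*(-2493) = 6051012093/31522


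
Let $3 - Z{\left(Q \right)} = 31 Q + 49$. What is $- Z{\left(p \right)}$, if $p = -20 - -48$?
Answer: $914$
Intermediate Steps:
$p = 28$ ($p = -20 + 48 = 28$)
$Z{\left(Q \right)} = -46 - 31 Q$ ($Z{\left(Q \right)} = 3 - \left(31 Q + 49\right) = 3 - \left(49 + 31 Q\right) = -46 - 31 Q$)
$- Z{\left(p \right)} = - (-46 - 868) = \left(-1\right) \left(-914\right) = 914$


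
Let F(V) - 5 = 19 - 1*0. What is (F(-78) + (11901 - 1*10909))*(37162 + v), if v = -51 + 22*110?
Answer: 40163496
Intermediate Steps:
v = 2369 (v = -51 + 2420 = 2369)
F(V) = 24 (F(V) = 5 + (19 - 1*0) = 5 + (19 + 0) = 5 + 19 = 24)
(F(-78) + (11901 - 1*10909))*(37162 + v) = (24 + (11901 - 1*10909))*(37162 + 2369) = (24 + (11901 - 10909))*39531 = (24 + 992)*39531 = 1016*39531 = 40163496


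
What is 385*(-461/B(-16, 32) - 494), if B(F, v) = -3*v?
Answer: -18080755/96 ≈ -1.8834e+5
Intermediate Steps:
385*(-461/B(-16, 32) - 494) = 385*(-461/((-3*32)) - 494) = 385*(-461/(-96) - 494) = 385*(-461*(-1/96) - 494) = 385*(461/96 - 494) = 385*(-46963/96) = -18080755/96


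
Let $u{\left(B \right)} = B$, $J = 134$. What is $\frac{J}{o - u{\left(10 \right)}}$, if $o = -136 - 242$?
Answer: $- \frac{67}{194} \approx -0.34536$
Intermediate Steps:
$o = -378$ ($o = -136 - 242 = -378$)
$\frac{J}{o - u{\left(10 \right)}} = \frac{134}{-378 - 10} = \frac{134}{-388} = 134 \left(- \frac{1}{388}\right) = - \frac{67}{194}$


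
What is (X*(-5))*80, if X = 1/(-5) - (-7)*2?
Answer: -5520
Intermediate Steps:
X = 69/5 (X = -1/5 - 1*(-14) = -1/5 + 14 = 69/5 ≈ 13.800)
(X*(-5))*80 = ((69/5)*(-5))*80 = -69*80 = -5520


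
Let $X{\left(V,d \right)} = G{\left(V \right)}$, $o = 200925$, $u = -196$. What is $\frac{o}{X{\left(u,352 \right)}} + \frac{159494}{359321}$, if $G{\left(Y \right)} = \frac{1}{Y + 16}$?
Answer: $- \frac{12995382787006}{359321} \approx -3.6167 \cdot 10^{7}$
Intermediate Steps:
$G{\left(Y \right)} = \frac{1}{16 + Y}$
$X{\left(V,d \right)} = \frac{1}{16 + V}$
$\frac{o}{X{\left(u,352 \right)}} + \frac{159494}{359321} = \frac{200925}{\frac{1}{16 - 196}} + \frac{159494}{359321} = \frac{200925}{\frac{1}{-180}} + 159494 \cdot \frac{1}{359321} = \frac{200925}{- \frac{1}{180}} + \frac{159494}{359321} = 200925 \left(-180\right) + \frac{159494}{359321} = -36166500 + \frac{159494}{359321} = - \frac{12995382787006}{359321}$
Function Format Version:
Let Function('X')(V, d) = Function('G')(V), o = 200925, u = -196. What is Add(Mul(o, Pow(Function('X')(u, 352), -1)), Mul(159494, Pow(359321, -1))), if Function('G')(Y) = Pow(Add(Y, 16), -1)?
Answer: Rational(-12995382787006, 359321) ≈ -3.6167e+7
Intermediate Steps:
Function('G')(Y) = Pow(Add(16, Y), -1)
Function('X')(V, d) = Pow(Add(16, V), -1)
Add(Mul(o, Pow(Function('X')(u, 352), -1)), Mul(159494, Pow(359321, -1))) = Add(Mul(200925, Pow(Pow(Add(16, -196), -1), -1)), Mul(159494, Pow(359321, -1))) = Add(Mul(200925, Pow(Pow(-180, -1), -1)), Mul(159494, Rational(1, 359321))) = Add(Mul(200925, Pow(Rational(-1, 180), -1)), Rational(159494, 359321)) = Add(Mul(200925, -180), Rational(159494, 359321)) = Add(-36166500, Rational(159494, 359321)) = Rational(-12995382787006, 359321)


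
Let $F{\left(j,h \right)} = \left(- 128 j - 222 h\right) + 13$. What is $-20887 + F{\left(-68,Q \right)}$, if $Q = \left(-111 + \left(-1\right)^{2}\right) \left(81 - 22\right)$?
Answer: $1428610$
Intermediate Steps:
$Q = -6490$ ($Q = \left(-111 + 1\right) 59 = \left(-110\right) 59 = -6490$)
$F{\left(j,h \right)} = 13 - 222 h - 128 j$ ($F{\left(j,h \right)} = \left(- 222 h - 128 j\right) + 13 = 13 - 222 h - 128 j$)
$-20887 + F{\left(-68,Q \right)} = -20887 - -1449497 = -20887 + \left(13 + 1440780 + 8704\right) = -20887 + 1449497 = 1428610$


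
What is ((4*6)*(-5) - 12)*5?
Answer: -660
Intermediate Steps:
((4*6)*(-5) - 12)*5 = (24*(-5) - 12)*5 = (-120 - 12)*5 = -132*5 = -660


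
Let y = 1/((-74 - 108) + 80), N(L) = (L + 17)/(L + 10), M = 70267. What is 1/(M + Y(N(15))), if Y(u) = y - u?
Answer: 2550/179177561 ≈ 1.4232e-5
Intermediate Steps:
N(L) = (17 + L)/(10 + L)
y = -1/102 (y = 1/(-182 + 80) = 1/(-102) = -1/102 ≈ -0.0098039)
Y(u) = -1/102 - u
1/(M + Y(N(15))) = 1/(70267 + (-1/102 - (17 + 15)/(10 + 15))) = 1/(70267 + (-1/102 - 32/25)) = 1/(70267 - 3289/2550) = 1/(179177561/2550) = 2550/179177561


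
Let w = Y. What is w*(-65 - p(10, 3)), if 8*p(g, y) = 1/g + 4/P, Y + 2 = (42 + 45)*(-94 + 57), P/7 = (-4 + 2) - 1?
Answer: 351672001/1680 ≈ 2.0933e+5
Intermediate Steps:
P = -21 (P = 7*((-4 + 2) - 1) = 7*(-2 - 1) = 7*(-3) = -21)
Y = -3221 (Y = -2 + (42 + 45)*(-94 + 57) = -2 + 87*(-37) = -2 - 3219 = -3221)
p(g, y) = -1/42 + 1/(8*g) (p(g, y) = (1/g + 4/(-21))/8 = (1/g + 4*(-1/21))/8 = (1/g - 4/21)/8 = (-4/21 + 1/g)/8 = -1/42 + 1/(8*g))
w = -3221
w*(-65 - p(10, 3)) = -3221*(-65 - (21 - 4*10)/(168*10)) = -3221*(-65 - (21 - 40)/(168*10)) = -3221*(-65 - (-19)/(168*10)) = -3221*(-65 - 1*(-19/1680)) = -3221*(-65 + 19/1680) = -3221*(-109181/1680) = 351672001/1680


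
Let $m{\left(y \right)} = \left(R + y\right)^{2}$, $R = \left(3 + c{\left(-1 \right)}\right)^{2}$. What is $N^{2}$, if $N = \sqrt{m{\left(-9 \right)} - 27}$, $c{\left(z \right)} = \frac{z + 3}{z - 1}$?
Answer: $-2$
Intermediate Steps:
$c{\left(z \right)} = \frac{3 + z}{-1 + z}$
$R = 4$ ($R = \left(3 + \frac{3 - 1}{-1 - 1}\right)^{2} = \left(3 + \frac{1}{-2} \cdot 2\right)^{2} = \left(3 - 1\right)^{2} = 2^{2} = 4$)
$m{\left(y \right)} = \left(4 + y\right)^{2}$
$N = i \sqrt{2}$ ($N = \sqrt{\left(4 - 9\right)^{2} - 27} = \sqrt{\left(-5\right)^{2} - 27} = \sqrt{25 - 27} = \sqrt{-2} = i \sqrt{2} \approx 1.4142 i$)
$N^{2} = \left(i \sqrt{2}\right)^{2} = -2$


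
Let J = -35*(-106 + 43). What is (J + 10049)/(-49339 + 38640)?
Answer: -12254/10699 ≈ -1.1453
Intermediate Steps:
J = 2205 (J = -35*(-63) = 2205)
(J + 10049)/(-49339 + 38640) = (2205 + 10049)/(-49339 + 38640) = 12254/(-10699) = 12254*(-1/10699) = -12254/10699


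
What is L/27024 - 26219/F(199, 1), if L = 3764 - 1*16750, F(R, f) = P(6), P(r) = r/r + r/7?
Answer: -2479982305/175656 ≈ -14118.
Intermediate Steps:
P(r) = 1 + r/7 (P(r) = 1 + r*(⅐) = 1 + r/7)
F(R, f) = 13/7 (F(R, f) = 1 + (⅐)*6 = 1 + 6/7 = 13/7)
L = -12986 (L = 3764 - 16750 = -12986)
L/27024 - 26219/F(199, 1) = -12986/27024 - 26219/13/7 = -12986*1/27024 - 26219*7/13 = -6493/13512 - 183533/13 = -2479982305/175656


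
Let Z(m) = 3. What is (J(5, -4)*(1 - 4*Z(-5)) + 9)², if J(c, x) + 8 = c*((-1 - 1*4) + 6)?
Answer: 1764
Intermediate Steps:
J(c, x) = -8 + c (J(c, x) = -8 + c*((-1 - 1*4) + 6) = -8 + c*((-1 - 4) + 6) = -8 + c*(-5 + 6) = -8 + c*1 = -8 + c)
(J(5, -4)*(1 - 4*Z(-5)) + 9)² = ((-8 + 5)*(1 - 4*3) + 9)² = (-3*(1 - 12) + 9)² = (-3*(-11) + 9)² = (33 + 9)² = 42² = 1764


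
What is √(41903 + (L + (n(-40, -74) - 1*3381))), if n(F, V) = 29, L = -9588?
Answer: √28963 ≈ 170.19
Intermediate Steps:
√(41903 + (L + (n(-40, -74) - 1*3381))) = √(41903 + (-9588 + (29 - 1*3381))) = √(41903 + (-9588 + (29 - 3381))) = √(41903 + (-9588 - 3352)) = √(41903 - 12940) = √28963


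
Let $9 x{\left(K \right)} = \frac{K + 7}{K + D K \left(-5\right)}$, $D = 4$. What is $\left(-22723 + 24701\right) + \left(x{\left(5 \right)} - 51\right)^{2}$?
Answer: $\frac{372045571}{81225} \approx 4580.4$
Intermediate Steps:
$x{\left(K \right)} = - \frac{7 + K}{171 K}$ ($x{\left(K \right)} = \frac{\left(K + 7\right) \frac{1}{K + 4 K \left(-5\right)}}{9} = \frac{\left(7 + K\right) \frac{1}{K - 20 K}}{9} = \frac{\left(7 + K\right) \frac{1}{\left(-19\right) K}}{9} = \frac{\left(7 + K\right) \left(- \frac{1}{19 K}\right)}{9} = \frac{\left(- \frac{1}{19}\right) \frac{1}{K} \left(7 + K\right)}{9} = - \frac{7 + K}{171 K}$)
$\left(-22723 + 24701\right) + \left(x{\left(5 \right)} - 51\right)^{2} = \left(-22723 + 24701\right) + \left(\frac{-7 - 5}{171 \cdot 5} - 51\right)^{2} = 1978 + \left(\frac{1}{171} \cdot \frac{1}{5} \left(-7 - 5\right) - 51\right)^{2} = 1978 + \left(\frac{1}{171} \cdot \frac{1}{5} \left(-12\right) - 51\right)^{2} = 1978 + \left(- \frac{4}{285} - 51\right)^{2} = 1978 + \left(- \frac{14539}{285}\right)^{2} = 1978 + \frac{211382521}{81225} = \frac{372045571}{81225}$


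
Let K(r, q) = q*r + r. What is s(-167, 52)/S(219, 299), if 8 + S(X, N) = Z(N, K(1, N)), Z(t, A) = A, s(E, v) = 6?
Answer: 3/146 ≈ 0.020548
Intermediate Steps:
K(r, q) = r + q*r
S(X, N) = -7 + N (S(X, N) = -8 + 1*(1 + N) = -8 + (1 + N) = -7 + N)
s(-167, 52)/S(219, 299) = 6/(-7 + 299) = 6/292 = 6*(1/292) = 3/146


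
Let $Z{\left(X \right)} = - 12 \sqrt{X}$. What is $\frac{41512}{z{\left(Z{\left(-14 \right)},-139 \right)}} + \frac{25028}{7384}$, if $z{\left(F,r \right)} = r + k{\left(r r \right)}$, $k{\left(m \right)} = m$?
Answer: $\frac{98326463}{17704986} \approx 5.5536$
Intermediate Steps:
$z{\left(F,r \right)} = r + r^{2}$ ($z{\left(F,r \right)} = r + r r = r + r^{2}$)
$\frac{41512}{z{\left(Z{\left(-14 \right)},-139 \right)}} + \frac{25028}{7384} = \frac{41512}{\left(-139\right) \left(1 - 139\right)} + \frac{25028}{7384} = \frac{41512}{\left(-139\right) \left(-138\right)} + 25028 \cdot \frac{1}{7384} = \frac{41512}{19182} + \frac{6257}{1846} = 41512 \cdot \frac{1}{19182} + \frac{6257}{1846} = \frac{20756}{9591} + \frac{6257}{1846} = \frac{98326463}{17704986}$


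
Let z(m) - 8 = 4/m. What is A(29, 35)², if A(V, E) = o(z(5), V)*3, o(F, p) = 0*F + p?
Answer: 7569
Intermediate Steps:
z(m) = 8 + 4/m
o(F, p) = p (o(F, p) = 0 + p = p)
A(V, E) = 3*V (A(V, E) = V*3 = 3*V)
A(29, 35)² = (3*29)² = 87² = 7569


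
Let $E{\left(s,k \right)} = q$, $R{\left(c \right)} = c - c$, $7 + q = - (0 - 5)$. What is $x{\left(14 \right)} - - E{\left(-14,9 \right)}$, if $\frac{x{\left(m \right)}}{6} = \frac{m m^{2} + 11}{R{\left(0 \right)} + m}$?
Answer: $\frac{8251}{7} \approx 1178.7$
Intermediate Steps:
$q = -2$ ($q = -7 - \left(0 - 5\right) = -7 - -5 = -7 + 5 = -2$)
$R{\left(c \right)} = 0$
$E{\left(s,k \right)} = -2$
$x{\left(m \right)} = \frac{6 \left(11 + m^{3}\right)}{m}$ ($x{\left(m \right)} = 6 \frac{m m^{2} + 11}{0 + m} = 6 \frac{m^{3} + 11}{m} = 6 \frac{11 + m^{3}}{m} = \frac{6 \left(11 + m^{3}\right)}{m}$)
$x{\left(14 \right)} - - E{\left(-14,9 \right)} = \frac{6 \left(11 + 14^{3}\right)}{14} - \left(-1\right) \left(-2\right) = 6 \cdot \frac{1}{14} \left(11 + 2744\right) - 2 = 6 \cdot \frac{1}{14} \cdot 2755 - 2 = \frac{8265}{7} - 2 = \frac{8251}{7}$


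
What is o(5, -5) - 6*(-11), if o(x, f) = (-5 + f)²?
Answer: 166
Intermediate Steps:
o(5, -5) - 6*(-11) = (-5 - 5)² - 6*(-11) = (-10)² + 66 = 100 + 66 = 166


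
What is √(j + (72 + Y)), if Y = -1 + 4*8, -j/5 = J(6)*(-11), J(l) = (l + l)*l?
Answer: √4063 ≈ 63.742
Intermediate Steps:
J(l) = 2*l² (J(l) = (2*l)*l = 2*l²)
j = 3960 (j = -5*2*6²*(-11) = -5*2*36*(-11) = -360*(-11) = -5*(-792) = 3960)
Y = 31 (Y = -1 + 32 = 31)
√(j + (72 + Y)) = √(3960 + (72 + 31)) = √(3960 + 103) = √4063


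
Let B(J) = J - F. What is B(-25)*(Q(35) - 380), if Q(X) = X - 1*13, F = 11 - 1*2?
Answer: 12172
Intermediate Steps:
F = 9 (F = 11 - 2 = 9)
B(J) = -9 + J (B(J) = J - 1*9 = J - 9 = -9 + J)
Q(X) = -13 + X (Q(X) = X - 13 = -13 + X)
B(-25)*(Q(35) - 380) = (-9 - 25)*((-13 + 35) - 380) = -34*(22 - 380) = -34*(-358) = 12172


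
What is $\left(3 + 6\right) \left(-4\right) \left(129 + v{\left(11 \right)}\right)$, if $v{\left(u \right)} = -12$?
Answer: $-4212$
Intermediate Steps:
$\left(3 + 6\right) \left(-4\right) \left(129 + v{\left(11 \right)}\right) = \left(3 + 6\right) \left(-4\right) \left(129 - 12\right) = 9 \left(-4\right) 117 = \left(-36\right) 117 = -4212$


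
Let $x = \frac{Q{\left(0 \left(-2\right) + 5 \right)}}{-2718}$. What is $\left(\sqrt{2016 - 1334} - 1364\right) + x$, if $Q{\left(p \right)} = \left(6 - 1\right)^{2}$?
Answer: $- \frac{3707377}{2718} + \sqrt{682} \approx -1337.9$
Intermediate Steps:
$Q{\left(p \right)} = 25$ ($Q{\left(p \right)} = 5^{2} = 25$)
$x = - \frac{25}{2718}$ ($x = \frac{25}{-2718} = 25 \left(- \frac{1}{2718}\right) = - \frac{25}{2718} \approx -0.0091979$)
$\left(\sqrt{2016 - 1334} - 1364\right) + x = \left(\sqrt{2016 - 1334} - 1364\right) - \frac{25}{2718} = \left(\sqrt{682} - 1364\right) - \frac{25}{2718} = \left(-1364 + \sqrt{682}\right) - \frac{25}{2718} = - \frac{3707377}{2718} + \sqrt{682}$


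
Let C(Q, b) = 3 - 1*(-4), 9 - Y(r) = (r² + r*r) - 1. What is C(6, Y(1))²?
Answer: 49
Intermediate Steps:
Y(r) = 10 - 2*r² (Y(r) = 9 - ((r² + r*r) - 1) = 9 - ((r² + r²) - 1) = 9 - (2*r² - 1) = 9 - (-1 + 2*r²) = 9 + (1 - 2*r²) = 10 - 2*r²)
C(Q, b) = 7 (C(Q, b) = 3 + 4 = 7)
C(6, Y(1))² = 7² = 49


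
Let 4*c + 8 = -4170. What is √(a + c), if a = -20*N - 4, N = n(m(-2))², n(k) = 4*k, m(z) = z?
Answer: I*√9314/2 ≈ 48.255*I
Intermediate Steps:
N = 64 (N = (4*(-2))² = (-8)² = 64)
c = -2089/2 (c = -2 + (¼)*(-4170) = -2 - 2085/2 = -2089/2 ≈ -1044.5)
a = -1284 (a = -20*64 - 4 = -1280 - 4 = -1284)
√(a + c) = √(-1284 - 2089/2) = √(-4657/2) = I*√9314/2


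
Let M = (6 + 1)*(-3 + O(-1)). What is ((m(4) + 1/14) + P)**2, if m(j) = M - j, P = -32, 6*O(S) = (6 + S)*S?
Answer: 1737124/441 ≈ 3939.1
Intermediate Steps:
O(S) = S*(6 + S)/6 (O(S) = ((6 + S)*S)/6 = (S*(6 + S))/6 = S*(6 + S)/6)
M = -161/6 (M = (6 + 1)*(-3 + (1/6)*(-1)*(6 - 1)) = 7*(-3 + (1/6)*(-1)*5) = 7*(-3 - 5/6) = 7*(-23/6) = -161/6 ≈ -26.833)
m(j) = -161/6 - j
((m(4) + 1/14) + P)**2 = (((-161/6 - 1*4) + 1/14) - 32)**2 = (((-161/6 - 4) + 1/14) - 32)**2 = ((-185/6 + 1/14) - 32)**2 = (-646/21 - 32)**2 = (-1318/21)**2 = 1737124/441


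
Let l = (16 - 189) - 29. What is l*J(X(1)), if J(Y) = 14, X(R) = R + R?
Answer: -2828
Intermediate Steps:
X(R) = 2*R
l = -202 (l = -173 - 29 = -202)
l*J(X(1)) = -202*14 = -2828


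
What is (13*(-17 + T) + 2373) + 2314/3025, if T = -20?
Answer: 5725614/3025 ≈ 1892.8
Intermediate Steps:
(13*(-17 + T) + 2373) + 2314/3025 = (13*(-17 - 20) + 2373) + 2314/3025 = (13*(-37) + 2373) + 2314*(1/3025) = (-481 + 2373) + 2314/3025 = 1892 + 2314/3025 = 5725614/3025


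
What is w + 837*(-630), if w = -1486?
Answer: -528796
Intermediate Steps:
w + 837*(-630) = -1486 + 837*(-630) = -1486 - 527310 = -528796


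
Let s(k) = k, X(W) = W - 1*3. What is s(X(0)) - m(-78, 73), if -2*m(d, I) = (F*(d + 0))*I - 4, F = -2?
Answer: 5689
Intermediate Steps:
X(W) = -3 + W (X(W) = W - 3 = -3 + W)
m(d, I) = 2 + I*d (m(d, I) = -((-2*(d + 0))*I - 4)/2 = -((-2*d)*I - 4)/2 = -(-2*I*d - 4)/2 = -(-4 - 2*I*d)/2 = 2 + I*d)
s(X(0)) - m(-78, 73) = (-3 + 0) - (2 + 73*(-78)) = -3 - (2 - 5694) = -3 - 1*(-5692) = -3 + 5692 = 5689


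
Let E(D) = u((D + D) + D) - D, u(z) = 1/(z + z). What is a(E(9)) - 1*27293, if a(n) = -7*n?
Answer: -1470427/54 ≈ -27230.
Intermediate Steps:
u(z) = 1/(2*z)
E(D) = -D + 1/(6*D) (E(D) = 1/(2*((D + D) + D)) - D = 1/(2*(2*D + D)) - D = 1/(2*((3*D))) - D = (1/(3*D))/2 - D = 1/(6*D) - D = -D + 1/(6*D))
a(E(9)) - 1*27293 = -7*(-1*9 + (⅙)/9) - 1*27293 = -7*(-9 + (⅙)*(⅑)) - 27293 = -7*(-9 + 1/54) - 27293 = -7*(-485/54) - 27293 = 3395/54 - 27293 = -1470427/54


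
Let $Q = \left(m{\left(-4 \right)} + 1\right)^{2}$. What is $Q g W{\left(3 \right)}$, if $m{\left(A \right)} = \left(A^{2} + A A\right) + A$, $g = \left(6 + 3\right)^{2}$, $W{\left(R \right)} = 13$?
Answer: $885573$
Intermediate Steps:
$g = 81$ ($g = 9^{2} = 81$)
$m{\left(A \right)} = A + 2 A^{2}$ ($m{\left(A \right)} = \left(A^{2} + A^{2}\right) + A = 2 A^{2} + A = A + 2 A^{2}$)
$Q = 841$ ($Q = \left(- 4 \left(1 + 2 \left(-4\right)\right) + 1\right)^{2} = \left(- 4 \left(1 - 8\right) + 1\right)^{2} = \left(\left(-4\right) \left(-7\right) + 1\right)^{2} = \left(28 + 1\right)^{2} = 29^{2} = 841$)
$Q g W{\left(3 \right)} = 841 \cdot 81 \cdot 13 = 68121 \cdot 13 = 885573$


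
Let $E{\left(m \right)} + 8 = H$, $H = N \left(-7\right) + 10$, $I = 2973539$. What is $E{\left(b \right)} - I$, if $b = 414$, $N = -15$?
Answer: $-2973432$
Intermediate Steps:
$H = 115$ ($H = \left(-15\right) \left(-7\right) + 10 = 105 + 10 = 115$)
$E{\left(m \right)} = 107$ ($E{\left(m \right)} = -8 + 115 = 107$)
$E{\left(b \right)} - I = 107 - 2973539 = -2973432$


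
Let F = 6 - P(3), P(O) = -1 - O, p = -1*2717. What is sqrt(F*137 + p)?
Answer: I*sqrt(1347) ≈ 36.701*I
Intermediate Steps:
p = -2717
F = 10 (F = 6 - (-1 - 1*3) = 6 - (-1 - 3) = 6 - 1*(-4) = 6 + 4 = 10)
sqrt(F*137 + p) = sqrt(10*137 - 2717) = sqrt(1370 - 2717) = sqrt(-1347) = I*sqrt(1347)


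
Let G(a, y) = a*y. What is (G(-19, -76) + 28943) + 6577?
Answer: 36964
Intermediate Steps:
(G(-19, -76) + 28943) + 6577 = (-19*(-76) + 28943) + 6577 = (1444 + 28943) + 6577 = 30387 + 6577 = 36964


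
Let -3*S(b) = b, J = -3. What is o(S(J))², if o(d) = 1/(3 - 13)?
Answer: 1/100 ≈ 0.010000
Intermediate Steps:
S(b) = -b/3
o(d) = -⅒ (o(d) = 1/(-10) = -⅒)
o(S(J))² = (-⅒)² = 1/100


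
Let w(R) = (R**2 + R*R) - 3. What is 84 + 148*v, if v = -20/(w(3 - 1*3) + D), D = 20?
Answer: -1532/17 ≈ -90.118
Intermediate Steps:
w(R) = -3 + 2*R**2 (w(R) = (R**2 + R**2) - 3 = 2*R**2 - 3 = -3 + 2*R**2)
v = -20/17 (v = -20/((-3 + 2*(3 - 1*3)**2) + 20) = -20/((-3 + 2*(3 - 3)**2) + 20) = -20/((-3 + 2*0**2) + 20) = -20/((-3 + 2*0) + 20) = -20/((-3 + 0) + 20) = -20/(-3 + 20) = -20/17 ≈ -1.1765)
84 + 148*v = 84 + 148*(-20/17) = 84 - 2960/17 = -1532/17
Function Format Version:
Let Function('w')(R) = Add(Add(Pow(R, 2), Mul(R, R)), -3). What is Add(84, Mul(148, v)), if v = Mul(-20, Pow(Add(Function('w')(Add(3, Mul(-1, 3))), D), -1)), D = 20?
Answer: Rational(-1532, 17) ≈ -90.118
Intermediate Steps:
Function('w')(R) = Add(-3, Mul(2, Pow(R, 2))) (Function('w')(R) = Add(Add(Pow(R, 2), Pow(R, 2)), -3) = Add(Mul(2, Pow(R, 2)), -3) = Add(-3, Mul(2, Pow(R, 2))))
v = Rational(-20, 17) (v = Mul(-20, Pow(Add(Add(-3, Mul(2, Pow(Add(3, Mul(-1, 3)), 2))), 20), -1)) = Mul(-20, Pow(Add(Add(-3, Mul(2, Pow(Add(3, -3), 2))), 20), -1)) = Mul(-20, Pow(Add(Add(-3, Mul(2, Pow(0, 2))), 20), -1)) = Mul(-20, Pow(Add(Add(-3, Mul(2, 0)), 20), -1)) = Mul(-20, Pow(Add(Add(-3, 0), 20), -1)) = Mul(-20, Pow(Add(-3, 20), -1)) = Mul(-20, Pow(17, -1)) = Mul(-20, Rational(1, 17)) = Rational(-20, 17) ≈ -1.1765)
Add(84, Mul(148, v)) = Add(84, Mul(148, Rational(-20, 17))) = Add(84, Rational(-2960, 17)) = Rational(-1532, 17)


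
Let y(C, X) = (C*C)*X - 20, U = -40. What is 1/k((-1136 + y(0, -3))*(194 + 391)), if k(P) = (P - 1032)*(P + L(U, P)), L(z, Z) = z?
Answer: 1/458052579600 ≈ 2.1832e-12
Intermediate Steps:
y(C, X) = -20 + X*C² (y(C, X) = C²*X - 20 = X*C² - 20 = -20 + X*C²)
k(P) = (-1032 + P)*(-40 + P) (k(P) = (P - 1032)*(P - 40) = (-1032 + P)*(-40 + P))
1/k((-1136 + y(0, -3))*(194 + 391)) = 1/(41280 + ((-1136 + (-20 - 3*0²))*(194 + 391))² - 1072*(-1136 + (-20 - 3*0²))*(194 + 391)) = 1/(41280 + ((-1136 + (-20 - 3*0))*585)² - 1072*(-1136 + (-20 - 3*0))*585) = 1/(41280 + ((-1136 + (-20 + 0))*585)² - 1072*(-1136 + (-20 + 0))*585) = 1/(41280 + ((-1136 - 20)*585)² - 1072*(-1136 - 20)*585) = 1/(41280 + (-1156*585)² - (-1239232)*585) = 1/(41280 + (-676260)² - 1072*(-676260)) = 1/(41280 + 457327587600 + 724950720) = 1/458052579600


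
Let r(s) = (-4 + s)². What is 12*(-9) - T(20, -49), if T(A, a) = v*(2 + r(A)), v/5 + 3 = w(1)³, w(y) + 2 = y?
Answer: 5052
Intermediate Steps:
w(y) = -2 + y
v = -20 (v = -15 + 5*(-2 + 1)³ = -15 + 5*(-1)³ = -15 + 5*(-1) = -15 - 5 = -20)
T(A, a) = -40 - 20*(-4 + A)² (T(A, a) = -20*(2 + (-4 + A)²) = -40 - 20*(-4 + A)²)
12*(-9) - T(20, -49) = 12*(-9) - (-40 - 20*(-4 + 20)²) = -108 - (-40 - 20*16²) = -108 - (-40 - 20*256) = -108 - (-40 - 5120) = -108 - 1*(-5160) = -108 + 5160 = 5052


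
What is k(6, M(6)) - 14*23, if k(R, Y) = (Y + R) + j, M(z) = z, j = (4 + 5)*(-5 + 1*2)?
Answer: -337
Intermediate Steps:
j = -27 (j = 9*(-5 + 2) = 9*(-3) = -27)
k(R, Y) = -27 + R + Y (k(R, Y) = (Y + R) - 27 = (R + Y) - 27 = -27 + R + Y)
k(6, M(6)) - 14*23 = (-27 + 6 + 6) - 14*23 = -15 - 322 = -337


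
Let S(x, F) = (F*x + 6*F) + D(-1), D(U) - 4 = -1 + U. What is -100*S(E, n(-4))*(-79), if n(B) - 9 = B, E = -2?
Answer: 173800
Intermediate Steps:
D(U) = 3 + U (D(U) = 4 + (-1 + U) = 3 + U)
n(B) = 9 + B
S(x, F) = 2 + 6*F + F*x (S(x, F) = (F*x + 6*F) + (3 - 1) = (6*F + F*x) + 2 = 2 + 6*F + F*x)
-100*S(E, n(-4))*(-79) = -100*(2 + 6*(9 - 4) + (9 - 4)*(-2))*(-79) = -100*(2 + 6*5 + 5*(-2))*(-79) = -100*(2 + 30 - 10)*(-79) = -100*22*(-79) = -2200*(-79) = 173800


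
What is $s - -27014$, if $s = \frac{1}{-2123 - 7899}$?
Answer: $\frac{270734307}{10022} \approx 27014.0$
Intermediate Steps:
$s = - \frac{1}{10022}$ ($s = \frac{1}{-10022} = - \frac{1}{10022} \approx -9.9781 \cdot 10^{-5}$)
$s - -27014 = - \frac{1}{10022} - -27014 = - \frac{1}{10022} + 27014 = \frac{270734307}{10022}$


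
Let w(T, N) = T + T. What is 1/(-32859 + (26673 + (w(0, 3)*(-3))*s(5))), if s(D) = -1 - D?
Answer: -1/6186 ≈ -0.00016166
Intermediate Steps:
w(T, N) = 2*T
1/(-32859 + (26673 + (w(0, 3)*(-3))*s(5))) = 1/(-32859 + (26673 + ((2*0)*(-3))*(-1 - 1*5))) = 1/(-32859 + (26673 + (0*(-3))*(-1 - 5))) = 1/(-32859 + (26673 + 0*(-6))) = 1/(-32859 + (26673 + 0)) = 1/(-32859 + 26673) = 1/(-6186) = -1/6186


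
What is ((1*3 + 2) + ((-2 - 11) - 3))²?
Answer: 121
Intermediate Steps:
((1*3 + 2) + ((-2 - 11) - 3))² = ((3 + 2) + (-13 - 3))² = (5 - 16)² = (-11)² = 121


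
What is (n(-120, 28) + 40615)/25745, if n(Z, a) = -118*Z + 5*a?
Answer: 10983/5149 ≈ 2.1330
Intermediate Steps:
(n(-120, 28) + 40615)/25745 = ((-118*(-120) + 5*28) + 40615)/25745 = ((14160 + 140) + 40615)*(1/25745) = (14300 + 40615)*(1/25745) = 54915*(1/25745) = 10983/5149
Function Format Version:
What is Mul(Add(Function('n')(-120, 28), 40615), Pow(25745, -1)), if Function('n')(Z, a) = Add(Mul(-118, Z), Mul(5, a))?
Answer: Rational(10983, 5149) ≈ 2.1330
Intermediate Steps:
Mul(Add(Function('n')(-120, 28), 40615), Pow(25745, -1)) = Mul(Add(Add(Mul(-118, -120), Mul(5, 28)), 40615), Pow(25745, -1)) = Mul(Add(Add(14160, 140), 40615), Rational(1, 25745)) = Mul(Add(14300, 40615), Rational(1, 25745)) = Mul(54915, Rational(1, 25745)) = Rational(10983, 5149)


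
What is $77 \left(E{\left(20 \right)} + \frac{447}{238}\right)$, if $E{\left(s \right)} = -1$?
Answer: $\frac{2299}{34} \approx 67.618$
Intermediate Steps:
$77 \left(E{\left(20 \right)} + \frac{447}{238}\right) = 77 \left(-1 + \frac{447}{238}\right) = 77 \cdot \frac{209}{238} = \frac{2299}{34}$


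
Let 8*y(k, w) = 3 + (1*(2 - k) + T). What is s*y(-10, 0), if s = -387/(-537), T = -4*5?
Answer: -645/1432 ≈ -0.45042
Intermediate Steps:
T = -20
s = 129/179 (s = -387*(-1/537) = 129/179 ≈ 0.72067)
y(k, w) = -15/8 - k/8 (y(k, w) = (3 + (1*(2 - k) - 20))/8 = (3 + ((2 - k) - 20))/8 = (3 + (-18 - k))/8 = (-15 - k)/8 = -15/8 - k/8)
s*y(-10, 0) = 129*(-15/8 - 1/8*(-10))/179 = 129*(-15/8 + 5/4)/179 = (129/179)*(-5/8) = -645/1432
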